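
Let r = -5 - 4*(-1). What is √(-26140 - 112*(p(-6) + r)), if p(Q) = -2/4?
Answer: 2*I*√6493 ≈ 161.16*I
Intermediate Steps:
p(Q) = -½ (p(Q) = -2*¼ = -½)
r = -1 (r = -5 + 4 = -1)
√(-26140 - 112*(p(-6) + r)) = √(-26140 - 112*(-½ - 1)) = √(-26140 - 112*(-3/2)) = √(-26140 + 168) = √(-25972) = 2*I*√6493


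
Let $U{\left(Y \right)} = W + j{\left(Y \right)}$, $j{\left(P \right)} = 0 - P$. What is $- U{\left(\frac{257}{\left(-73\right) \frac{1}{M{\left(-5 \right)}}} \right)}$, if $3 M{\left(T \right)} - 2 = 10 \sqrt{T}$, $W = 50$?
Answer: $- \frac{11464}{219} - \frac{2570 i \sqrt{5}}{219} \approx -52.347 - 26.241 i$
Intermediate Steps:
$j{\left(P \right)} = - P$
$M{\left(T \right)} = \frac{2}{3} + \frac{10 \sqrt{T}}{3}$
$U{\left(Y \right)} = 50 - Y$
$- U{\left(\frac{257}{\left(-73\right) \frac{1}{M{\left(-5 \right)}}} \right)} = - (50 - \frac{257}{\left(-73\right) \frac{1}{\frac{2}{3} + \frac{10 \sqrt{-5}}{3}}}) = - (50 - \frac{257}{\left(-73\right) \frac{1}{\frac{2}{3} + \frac{10 i \sqrt{5}}{3}}}) = - (50 - 257 \left(- \frac{2}{219} - \frac{10 i \sqrt{5}}{219}\right)) = - (50 - \left(- \frac{514}{219} - \frac{2570 i \sqrt{5}}{219}\right)) = - (50 + \left(\frac{514}{219} + \frac{2570 i \sqrt{5}}{219}\right)) = - (\frac{11464}{219} + \frac{2570 i \sqrt{5}}{219}) = - \frac{11464}{219} - \frac{2570 i \sqrt{5}}{219}$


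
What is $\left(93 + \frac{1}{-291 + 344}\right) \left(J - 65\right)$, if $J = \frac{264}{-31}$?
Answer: $- \frac{211990}{31} \approx -6838.4$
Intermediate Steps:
$J = - \frac{264}{31}$ ($J = 264 \left(- \frac{1}{31}\right) = - \frac{264}{31} \approx -8.5161$)
$\left(93 + \frac{1}{-291 + 344}\right) \left(J - 65\right) = \left(93 + \frac{1}{-291 + 344}\right) \left(- \frac{264}{31} - 65\right) = \left(93 + \frac{1}{53}\right) \left(- \frac{2279}{31}\right) = \frac{4930}{53} \left(- \frac{2279}{31}\right) = - \frac{211990}{31}$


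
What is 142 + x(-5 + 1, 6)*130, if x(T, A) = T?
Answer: -378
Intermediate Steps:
142 + x(-5 + 1, 6)*130 = 142 + (-5 + 1)*130 = 142 - 4*130 = 142 - 520 = -378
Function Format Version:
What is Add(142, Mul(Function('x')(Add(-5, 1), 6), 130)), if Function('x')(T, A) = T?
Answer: -378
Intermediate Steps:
Add(142, Mul(Function('x')(Add(-5, 1), 6), 130)) = Add(142, Mul(Add(-5, 1), 130)) = Add(142, Mul(-4, 130)) = Add(142, -520) = -378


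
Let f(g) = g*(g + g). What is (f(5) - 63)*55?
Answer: -715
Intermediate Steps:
f(g) = 2*g**2 (f(g) = g*(2*g) = 2*g**2)
(f(5) - 63)*55 = (2*5**2 - 63)*55 = (2*25 - 63)*55 = (50 - 63)*55 = -13*55 = -715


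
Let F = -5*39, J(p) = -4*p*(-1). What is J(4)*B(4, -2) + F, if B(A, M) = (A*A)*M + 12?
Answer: -515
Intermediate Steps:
J(p) = 4*p
B(A, M) = 12 + M*A² (B(A, M) = A²*M + 12 = M*A² + 12 = 12 + M*A²)
F = -195
J(4)*B(4, -2) + F = (4*4)*(12 - 2*4²) - 195 = 16*(12 - 2*16) - 195 = 16*(12 - 32) - 195 = 16*(-20) - 195 = -320 - 195 = -515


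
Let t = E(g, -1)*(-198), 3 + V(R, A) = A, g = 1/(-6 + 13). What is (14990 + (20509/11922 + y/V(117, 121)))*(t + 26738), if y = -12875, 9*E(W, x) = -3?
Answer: 140297472354752/351699 ≈ 3.9891e+8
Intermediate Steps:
g = ⅐ (g = 1/7 = ⅐ ≈ 0.14286)
V(R, A) = -3 + A
E(W, x) = -⅓ (E(W, x) = (⅑)*(-3) = -⅓)
t = 66 (t = -⅓*(-198) = 66)
(14990 + (20509/11922 + y/V(117, 121)))*(t + 26738) = (14990 + (20509/11922 - 12875/(-3 + 121)))*(66 + 26738) = (14990 + (20509*(1/11922) - 12875/118))*26804 = (14990 + (20509/11922 - 12875*1/118))*26804 = (14990 + (20509/11922 - 12875/118))*26804 = (14990 - 37768922/351699)*26804 = (5234199088/351699)*26804 = 140297472354752/351699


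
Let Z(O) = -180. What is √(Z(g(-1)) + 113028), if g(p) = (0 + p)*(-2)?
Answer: 4*√7053 ≈ 335.93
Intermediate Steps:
g(p) = -2*p (g(p) = p*(-2) = -2*p)
√(Z(g(-1)) + 113028) = √(-180 + 113028) = √112848 = 4*√7053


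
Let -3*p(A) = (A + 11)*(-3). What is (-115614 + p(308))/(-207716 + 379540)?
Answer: -115295/171824 ≈ -0.67101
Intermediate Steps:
p(A) = 11 + A (p(A) = -(A + 11)*(-3)/3 = -(11 + A)*(-3)/3 = -(-33 - 3*A)/3 = 11 + A)
(-115614 + p(308))/(-207716 + 379540) = (-115614 + (11 + 308))/(-207716 + 379540) = (-115614 + 319)/171824 = -115295*1/171824 = -115295/171824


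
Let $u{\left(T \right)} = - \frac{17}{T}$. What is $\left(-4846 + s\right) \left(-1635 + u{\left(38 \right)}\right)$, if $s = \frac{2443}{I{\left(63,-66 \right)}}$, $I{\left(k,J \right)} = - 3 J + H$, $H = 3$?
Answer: $\frac{3178011139}{402} \approx 7.9055 \cdot 10^{6}$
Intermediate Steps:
$I{\left(k,J \right)} = 3 - 3 J$ ($I{\left(k,J \right)} = - 3 J + 3 = 3 - 3 J$)
$s = \frac{2443}{201}$ ($s = \frac{2443}{3 - -198} = \frac{2443}{3 + 198} = \frac{2443}{201} \approx 12.154$)
$\left(-4846 + s\right) \left(-1635 + u{\left(38 \right)}\right) = \left(-4846 + \frac{2443}{201}\right) \left(-1635 - \frac{17}{38}\right) = - \frac{971603 \left(-1635 - \frac{17}{38}\right)}{201} = \left(- \frac{971603}{201}\right) \left(- \frac{62147}{38}\right) = \frac{3178011139}{402}$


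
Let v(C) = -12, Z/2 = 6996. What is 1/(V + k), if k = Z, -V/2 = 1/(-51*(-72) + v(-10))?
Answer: 1830/25605359 ≈ 7.1469e-5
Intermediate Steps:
Z = 13992 (Z = 2*6996 = 13992)
V = -1/1830 (V = -2/(-51*(-72) - 12) = -2/(3672 - 12) = -2/3660 = -2*1/3660 = -1/1830 ≈ -0.00054645)
k = 13992
1/(V + k) = 1/(-1/1830 + 13992) = 1/(25605359/1830) = 1830/25605359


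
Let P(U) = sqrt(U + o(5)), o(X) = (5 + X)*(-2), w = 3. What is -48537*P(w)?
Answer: -48537*I*sqrt(17) ≈ -2.0012e+5*I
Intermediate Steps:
o(X) = -10 - 2*X
P(U) = sqrt(-20 + U) (P(U) = sqrt(U + (-10 - 2*5)) = sqrt(U + (-10 - 10)) = sqrt(U - 20) = sqrt(-20 + U))
-48537*P(w) = -48537*sqrt(-20 + 3) = -48537*I*sqrt(17)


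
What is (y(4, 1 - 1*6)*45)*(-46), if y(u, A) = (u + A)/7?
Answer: 2070/7 ≈ 295.71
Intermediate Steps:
y(u, A) = A/7 + u/7 (y(u, A) = (A + u)*(⅐) = A/7 + u/7)
(y(4, 1 - 1*6)*45)*(-46) = (((1 - 1*6)/7 + (⅐)*4)*45)*(-46) = (((1 - 6)/7 + 4/7)*45)*(-46) = (((⅐)*(-5) + 4/7)*45)*(-46) = ((-5/7 + 4/7)*45)*(-46) = -⅐*45*(-46) = -45/7*(-46) = 2070/7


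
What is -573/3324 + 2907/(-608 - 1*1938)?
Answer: -97559/74236 ≈ -1.3142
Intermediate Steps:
-573/3324 + 2907/(-608 - 1*1938) = -573*1/3324 + 2907/(-608 - 1938) = -191/1108 + 2907/(-2546) = -191/1108 + 2907*(-1/2546) = -191/1108 - 153/134 = -97559/74236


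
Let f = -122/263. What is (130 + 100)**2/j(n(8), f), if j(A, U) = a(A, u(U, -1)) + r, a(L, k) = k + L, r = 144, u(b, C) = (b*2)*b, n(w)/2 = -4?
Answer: 914760025/2359188 ≈ 387.74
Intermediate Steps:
n(w) = -8 (n(w) = 2*(-4) = -8)
u(b, C) = 2*b**2 (u(b, C) = (2*b)*b = 2*b**2)
a(L, k) = L + k
f = -122/263 (f = -122*1/263 = -122/263 ≈ -0.46388)
j(A, U) = 144 + A + 2*U**2 (j(A, U) = (A + 2*U**2) + 144 = 144 + A + 2*U**2)
(130 + 100)**2/j(n(8), f) = (130 + 100)**2/(144 - 8 + 2*(-122/263)**2) = 230**2/(144 - 8 + 2*(14884/69169)) = 52900/(144 - 8 + 29768/69169) = 52900/(9436752/69169) = 52900*(69169/9436752) = 914760025/2359188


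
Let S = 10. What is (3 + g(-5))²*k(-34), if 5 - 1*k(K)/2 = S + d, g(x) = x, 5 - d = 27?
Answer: 136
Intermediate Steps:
d = -22 (d = 5 - 1*27 = 5 - 27 = -22)
k(K) = 34 (k(K) = 10 - 2*(10 - 22) = 10 - 2*(-12) = 10 + 24 = 34)
(3 + g(-5))²*k(-34) = (3 - 5)²*34 = (-2)²*34 = 4*34 = 136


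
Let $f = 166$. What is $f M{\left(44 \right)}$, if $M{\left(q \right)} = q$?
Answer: $7304$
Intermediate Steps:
$f M{\left(44 \right)} = 166 \cdot 44 = 7304$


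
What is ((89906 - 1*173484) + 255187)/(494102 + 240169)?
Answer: 57203/244757 ≈ 0.23371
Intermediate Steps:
((89906 - 1*173484) + 255187)/(494102 + 240169) = ((89906 - 173484) + 255187)/734271 = (-83578 + 255187)*(1/734271) = 171609*(1/734271) = 57203/244757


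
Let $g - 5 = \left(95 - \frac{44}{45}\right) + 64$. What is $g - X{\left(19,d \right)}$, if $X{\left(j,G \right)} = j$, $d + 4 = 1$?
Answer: $\frac{6481}{45} \approx 144.02$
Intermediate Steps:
$d = -3$ ($d = -4 + 1 = -3$)
$g = \frac{7336}{45}$ ($g = 5 + \left(\left(95 - \frac{44}{45}\right) + 64\right) = 5 + \left(\frac{4231}{45} + 64\right) = 5 + \frac{7111}{45} = \frac{7336}{45} \approx 163.02$)
$g - X{\left(19,d \right)} = \frac{7336}{45} - 19 = \frac{6481}{45}$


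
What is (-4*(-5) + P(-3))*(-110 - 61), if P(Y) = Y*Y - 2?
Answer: -4617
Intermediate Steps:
P(Y) = -2 + Y**2 (P(Y) = Y**2 - 2 = -2 + Y**2)
(-4*(-5) + P(-3))*(-110 - 61) = (-4*(-5) + (-2 + (-3)**2))*(-110 - 61) = (20 + (-2 + 9))*(-171) = (20 + 7)*(-171) = 27*(-171) = -4617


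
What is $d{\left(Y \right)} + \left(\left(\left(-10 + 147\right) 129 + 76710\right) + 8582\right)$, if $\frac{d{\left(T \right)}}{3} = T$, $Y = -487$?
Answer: $101504$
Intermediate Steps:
$d{\left(T \right)} = 3 T$
$d{\left(Y \right)} + \left(\left(\left(-10 + 147\right) 129 + 76710\right) + 8582\right) = 3 \left(-487\right) + \left(\left(\left(-10 + 147\right) 129 + 76710\right) + 8582\right) = -1461 + \left(\left(137 \cdot 129 + 76710\right) + 8582\right) = -1461 + \left(\left(17673 + 76710\right) + 8582\right) = -1461 + \left(94383 + 8582\right) = -1461 + 102965 = 101504$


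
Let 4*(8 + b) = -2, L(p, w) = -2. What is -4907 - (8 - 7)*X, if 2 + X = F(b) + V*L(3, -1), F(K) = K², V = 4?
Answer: -19877/4 ≈ -4969.3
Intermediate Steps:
b = -17/2 (b = -8 + (¼)*(-2) = -8 - ½ = -17/2 ≈ -8.5000)
X = 249/4 (X = -2 + ((-17/2)² + 4*(-2)) = -2 + (289/4 - 8) = -2 + 257/4 = 249/4 ≈ 62.250)
-4907 - (8 - 7)*X = -4907 - (8 - 7)*249/4 = -4907 - 249/4 = -19877/4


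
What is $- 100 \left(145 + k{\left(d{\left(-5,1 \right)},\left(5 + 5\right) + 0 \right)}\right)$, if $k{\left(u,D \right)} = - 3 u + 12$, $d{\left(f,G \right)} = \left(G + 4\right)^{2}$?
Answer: $-8200$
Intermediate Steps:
$d{\left(f,G \right)} = \left(4 + G\right)^{2}$
$k{\left(u,D \right)} = 12 - 3 u$
$- 100 \left(145 + k{\left(d{\left(-5,1 \right)},\left(5 + 5\right) + 0 \right)}\right) = - 100 \left(145 + \left(12 - 3 \left(4 + 1\right)^{2}\right)\right) = - 100 \left(145 + \left(12 - 3 \cdot 5^{2}\right)\right) = - 100 \left(145 + \left(12 - 75\right)\right) = - 100 \left(145 - 63\right) = \left(-100\right) 82 = -8200$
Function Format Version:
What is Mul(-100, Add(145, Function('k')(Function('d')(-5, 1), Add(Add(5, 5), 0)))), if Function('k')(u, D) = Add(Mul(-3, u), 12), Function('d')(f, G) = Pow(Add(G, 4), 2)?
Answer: -8200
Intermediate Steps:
Function('d')(f, G) = Pow(Add(4, G), 2)
Function('k')(u, D) = Add(12, Mul(-3, u))
Mul(-100, Add(145, Function('k')(Function('d')(-5, 1), Add(Add(5, 5), 0)))) = Mul(-100, Add(145, Add(12, Mul(-3, Pow(Add(4, 1), 2))))) = Mul(-100, Add(145, Add(12, Mul(-3, Pow(5, 2))))) = Mul(-100, Add(145, Add(12, Mul(-3, 25)))) = Mul(-100, Add(145, Add(12, -75))) = Mul(-100, Add(145, -63)) = Mul(-100, 82) = -8200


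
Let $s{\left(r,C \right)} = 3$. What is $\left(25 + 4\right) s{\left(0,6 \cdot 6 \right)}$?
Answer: $87$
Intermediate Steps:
$\left(25 + 4\right) s{\left(0,6 \cdot 6 \right)} = \left(25 + 4\right) 3 = 29 \cdot 3 = 87$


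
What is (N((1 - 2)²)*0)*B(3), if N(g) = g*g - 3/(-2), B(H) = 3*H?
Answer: 0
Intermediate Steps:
N(g) = 3/2 + g² (N(g) = g² - 3*(-½) = g² + 3/2 = 3/2 + g²)
(N((1 - 2)²)*0)*B(3) = ((3/2 + ((1 - 2)²)²)*0)*(3*3) = ((3/2 + ((-1)²)²)*0)*9 = ((3/2 + 1²)*0)*9 = ((3/2 + 1)*0)*9 = ((5/2)*0)*9 = 0*9 = 0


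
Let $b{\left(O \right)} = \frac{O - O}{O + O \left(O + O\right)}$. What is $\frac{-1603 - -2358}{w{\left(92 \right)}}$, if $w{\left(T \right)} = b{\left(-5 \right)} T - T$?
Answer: $- \frac{755}{92} \approx -8.2065$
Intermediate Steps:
$b{\left(O \right)} = 0$ ($b{\left(O \right)} = \frac{0}{O + O 2 O} = \frac{0}{O + 2 O^{2}} = 0$)
$w{\left(T \right)} = - T$ ($w{\left(T \right)} = 0 T - T = 0 - T = - T$)
$\frac{-1603 - -2358}{w{\left(92 \right)}} = \frac{-1603 - -2358}{\left(-1\right) 92} = \frac{-1603 + 2358}{-92} = 755 \left(- \frac{1}{92}\right) = - \frac{755}{92}$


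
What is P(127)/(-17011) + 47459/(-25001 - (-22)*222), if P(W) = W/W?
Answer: -807345166/342210287 ≈ -2.3592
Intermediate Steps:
P(W) = 1
P(127)/(-17011) + 47459/(-25001 - (-22)*222) = 1/(-17011) + 47459/(-25001 - (-22)*222) = 1*(-1/17011) + 47459/(-25001 - 1*(-4884)) = -1/17011 + 47459/(-25001 + 4884) = -1/17011 + 47459/(-20117) = -1/17011 + 47459*(-1/20117) = -1/17011 - 47459/20117 = -807345166/342210287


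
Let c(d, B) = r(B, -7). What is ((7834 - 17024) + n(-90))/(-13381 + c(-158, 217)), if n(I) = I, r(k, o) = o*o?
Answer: 2320/3333 ≈ 0.69607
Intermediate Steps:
r(k, o) = o²
c(d, B) = 49 (c(d, B) = (-7)² = 49)
((7834 - 17024) + n(-90))/(-13381 + c(-158, 217)) = ((7834 - 17024) - 90)/(-13381 + 49) = (-9190 - 90)/(-13332) = -9280*(-1/13332) = 2320/3333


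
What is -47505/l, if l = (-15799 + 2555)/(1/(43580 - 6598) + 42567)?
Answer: 74782978826475/489789608 ≈ 1.5268e+5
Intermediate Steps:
l = -489789608/1574212795 (l = -13244/(1/36982 + 42567) = -13244/1574212795/36982 = -13244*36982/1574212795 = -489789608/1574212795 ≈ -0.31113)
-47505/l = -47505/(-489789608/1574212795) = -47505*(-1574212795/489789608) = 74782978826475/489789608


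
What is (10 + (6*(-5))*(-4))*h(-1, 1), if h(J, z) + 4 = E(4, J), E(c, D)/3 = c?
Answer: 1040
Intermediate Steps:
E(c, D) = 3*c
h(J, z) = 8 (h(J, z) = -4 + 3*4 = -4 + 12 = 8)
(10 + (6*(-5))*(-4))*h(-1, 1) = (10 + (6*(-5))*(-4))*8 = (10 - 30*(-4))*8 = (10 + 120)*8 = 130*8 = 1040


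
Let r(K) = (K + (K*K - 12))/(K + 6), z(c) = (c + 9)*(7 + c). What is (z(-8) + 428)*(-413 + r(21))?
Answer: -507703/3 ≈ -1.6923e+5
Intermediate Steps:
z(c) = (7 + c)*(9 + c) (z(c) = (9 + c)*(7 + c) = (7 + c)*(9 + c))
r(K) = (-12 + K + K²)/(6 + K) (r(K) = (K + (K² - 12))/(6 + K) = (K + (-12 + K²))/(6 + K) = (-12 + K + K²)/(6 + K))
(z(-8) + 428)*(-413 + r(21)) = ((63 + (-8)² + 16*(-8)) + 428)*(-413 + (-12 + 21 + 21²)/(6 + 21)) = ((63 + 64 - 128) + 428)*(-413 + (-12 + 21 + 441)/27) = (-1 + 428)*(-413 + (1/27)*450) = 427*(-413 + 50/3) = 427*(-1189/3) = -507703/3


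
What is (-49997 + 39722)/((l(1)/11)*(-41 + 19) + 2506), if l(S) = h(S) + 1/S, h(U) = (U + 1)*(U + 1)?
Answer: -3425/832 ≈ -4.1166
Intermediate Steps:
h(U) = (1 + U)² (h(U) = (1 + U)*(1 + U) = (1 + U)²)
l(S) = 1/S + (1 + S)² (l(S) = (1 + S)² + 1/S = 1/S + (1 + S)²)
(-49997 + 39722)/((l(1)/11)*(-41 + 19) + 2506) = (-49997 + 39722)/(((1/1 + (1 + 1)²)/11)*(-41 + 19) + 2506) = -10275/(((1 + 2²)*(1/11))*(-22) + 2506) = -10275/(((1 + 4)*(1/11))*(-22) + 2506) = -10275/((5*(1/11))*(-22) + 2506) = -10275/((5/11)*(-22) + 2506) = -10275/(-10 + 2506) = -10275/2496 = -10275*1/2496 = -3425/832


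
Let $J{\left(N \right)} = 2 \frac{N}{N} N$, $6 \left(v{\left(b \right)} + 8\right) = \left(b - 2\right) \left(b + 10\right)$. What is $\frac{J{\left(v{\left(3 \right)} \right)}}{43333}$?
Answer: $- \frac{35}{129999} \approx -0.00026923$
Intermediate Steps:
$v{\left(b \right)} = -8 + \frac{\left(-2 + b\right) \left(10 + b\right)}{6}$ ($v{\left(b \right)} = -8 + \frac{\left(b - 2\right) \left(b + 10\right)}{6} = -8 + \frac{\left(-2 + b\right) \left(10 + b\right)}{6}$)
$J{\left(N \right)} = 2 N$ ($J{\left(N \right)} = 2 \cdot 1 N = 2 N$)
$\frac{J{\left(v{\left(3 \right)} \right)}}{43333} = \frac{2 \left(- \frac{34}{3} + \frac{3^{2}}{6} + \frac{4}{3} \cdot 3\right)}{43333} = 2 \left(- \frac{34}{3} + \frac{1}{6} \cdot 9 + 4\right) \frac{1}{43333} = 2 \left(- \frac{34}{3} + \frac{3}{2} + 4\right) \frac{1}{43333} = 2 \left(- \frac{35}{6}\right) \frac{1}{43333} = \left(- \frac{35}{3}\right) \frac{1}{43333} = - \frac{35}{129999}$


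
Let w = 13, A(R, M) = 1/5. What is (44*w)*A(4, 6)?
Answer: 572/5 ≈ 114.40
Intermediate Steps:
A(R, M) = ⅕
(44*w)*A(4, 6) = (44*13)*(⅕) = 572*(⅕) = 572/5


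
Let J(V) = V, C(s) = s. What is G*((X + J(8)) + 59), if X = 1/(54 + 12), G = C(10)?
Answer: 22115/33 ≈ 670.15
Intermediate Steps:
G = 10
X = 1/66 ≈ 0.015152
G*((X + J(8)) + 59) = 10*((1/66 + 8) + 59) = 10*(529/66 + 59) = 10*(4423/66) = 22115/33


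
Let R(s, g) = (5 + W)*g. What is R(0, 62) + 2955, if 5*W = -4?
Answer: 16077/5 ≈ 3215.4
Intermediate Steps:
W = -⅘ (W = (⅕)*(-4) = -⅘ ≈ -0.80000)
R(s, g) = 21*g/5 (R(s, g) = (5 - ⅘)*g = 21*g/5)
R(0, 62) + 2955 = (21/5)*62 + 2955 = 1302/5 + 2955 = 16077/5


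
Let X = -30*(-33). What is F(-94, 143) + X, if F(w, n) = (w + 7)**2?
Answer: 8559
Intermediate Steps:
X = 990
F(w, n) = (7 + w)**2
F(-94, 143) + X = (7 - 94)**2 + 990 = (-87)**2 + 990 = 7569 + 990 = 8559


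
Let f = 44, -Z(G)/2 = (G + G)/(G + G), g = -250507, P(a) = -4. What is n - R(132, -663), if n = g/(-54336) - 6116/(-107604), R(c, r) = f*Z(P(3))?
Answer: 45150309773/487230912 ≈ 92.667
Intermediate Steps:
Z(G) = -2 (Z(G) = -2*(G + G)/(G + G) = -2*2*G/(2*G) = -2*2*G*1/(2*G) = -2*1 = -2)
R(c, r) = -88 (R(c, r) = 44*(-2) = -88)
n = 2273989517/487230912 (n = -250507/(-54336) - 6116/(-107604) = -250507*(-1/54336) - 6116*(-1/107604) = 250507/54336 + 1529/26901 = 2273989517/487230912 ≈ 4.6672)
n - R(132, -663) = 2273989517/487230912 - 1*(-88) = 2273989517/487230912 + 88 = 45150309773/487230912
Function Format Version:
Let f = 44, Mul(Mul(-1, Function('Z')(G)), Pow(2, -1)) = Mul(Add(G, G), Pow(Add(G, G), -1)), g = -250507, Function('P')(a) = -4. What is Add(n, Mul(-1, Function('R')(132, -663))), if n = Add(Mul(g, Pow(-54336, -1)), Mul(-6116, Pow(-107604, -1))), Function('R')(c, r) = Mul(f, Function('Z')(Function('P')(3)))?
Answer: Rational(45150309773, 487230912) ≈ 92.667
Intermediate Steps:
Function('Z')(G) = -2 (Function('Z')(G) = Mul(-2, Mul(Add(G, G), Pow(Add(G, G), -1))) = Mul(-2, Mul(Mul(2, G), Pow(Mul(2, G), -1))) = Mul(-2, Mul(Mul(2, G), Mul(Rational(1, 2), Pow(G, -1)))) = Mul(-2, 1) = -2)
Function('R')(c, r) = -88 (Function('R')(c, r) = Mul(44, -2) = -88)
n = Rational(2273989517, 487230912) (n = Add(Mul(-250507, Pow(-54336, -1)), Mul(-6116, Pow(-107604, -1))) = Add(Mul(-250507, Rational(-1, 54336)), Mul(-6116, Rational(-1, 107604))) = Add(Rational(250507, 54336), Rational(1529, 26901)) = Rational(2273989517, 487230912) ≈ 4.6672)
Add(n, Mul(-1, Function('R')(132, -663))) = Add(Rational(2273989517, 487230912), Mul(-1, -88)) = Add(Rational(2273989517, 487230912), 88) = Rational(45150309773, 487230912)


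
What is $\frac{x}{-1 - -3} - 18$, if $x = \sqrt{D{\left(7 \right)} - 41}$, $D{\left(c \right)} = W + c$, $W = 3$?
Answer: $-18 + \frac{i \sqrt{31}}{2} \approx -18.0 + 2.7839 i$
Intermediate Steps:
$D{\left(c \right)} = 3 + c$
$x = i \sqrt{31}$ ($x = \sqrt{\left(3 + 7\right) - 41} = \sqrt{10 - 41} = \sqrt{-31} = i \sqrt{31} \approx 5.5678 i$)
$\frac{x}{-1 - -3} - 18 = \frac{i \sqrt{31}}{-1 - -3} - 18 = \frac{i \sqrt{31}}{-1 + 3} - 18 = \frac{i \sqrt{31}}{2} - 18 = -18 + \frac{i \sqrt{31}}{2}$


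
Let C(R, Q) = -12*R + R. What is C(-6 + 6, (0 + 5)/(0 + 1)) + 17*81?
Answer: 1377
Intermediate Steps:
C(R, Q) = -11*R
C(-6 + 6, (0 + 5)/(0 + 1)) + 17*81 = -11*(-6 + 6) + 17*81 = -11*0 + 1377 = 0 + 1377 = 1377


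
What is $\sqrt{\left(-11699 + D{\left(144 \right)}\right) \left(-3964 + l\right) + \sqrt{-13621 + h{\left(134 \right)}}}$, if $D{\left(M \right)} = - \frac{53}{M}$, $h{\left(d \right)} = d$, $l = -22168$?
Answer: $\frac{\sqrt{11006203897 + 36 i \sqrt{13487}}}{6} \approx 17485.0 + 0.0033209 i$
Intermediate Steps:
$\sqrt{\left(-11699 + D{\left(144 \right)}\right) \left(-3964 + l\right) + \sqrt{-13621 + h{\left(134 \right)}}} = \sqrt{\left(-11699 - \frac{53}{144}\right) \left(-3964 - 22168\right) + \sqrt{-13621 + 134}} = \sqrt{\left(-11699 - \frac{53}{144}\right) \left(-26132\right) + \sqrt{-13487}} = \sqrt{\left(-11699 - \frac{53}{144}\right) \left(-26132\right) + i \sqrt{13487}} = \sqrt{\left(- \frac{1684709}{144}\right) \left(-26132\right) + i \sqrt{13487}} = \sqrt{\frac{11006203897}{36} + i \sqrt{13487}}$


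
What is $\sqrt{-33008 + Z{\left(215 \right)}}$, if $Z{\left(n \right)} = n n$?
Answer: $\sqrt{13217} \approx 114.97$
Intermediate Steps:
$Z{\left(n \right)} = n^{2}$
$\sqrt{-33008 + Z{\left(215 \right)}} = \sqrt{-33008 + 215^{2}} = \sqrt{-33008 + 46225} = \sqrt{13217}$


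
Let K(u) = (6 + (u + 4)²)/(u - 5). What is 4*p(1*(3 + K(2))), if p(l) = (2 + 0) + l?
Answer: -36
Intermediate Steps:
K(u) = (6 + (4 + u)²)/(-5 + u)
p(l) = 2 + l
4*p(1*(3 + K(2))) = 4*(2 + 1*(3 + (6 + (4 + 2)²)/(-5 + 2))) = 4*(2 + 1*(3 + (6 + 6²)/(-3))) = 4*(2 + 1*(3 - (6 + 36)/3)) = 4*(2 + 1*(3 - ⅓*42)) = 4*(2 + 1*(3 - 14)) = 4*(2 + 1*(-11)) = 4*(2 - 11) = 4*(-9) = -36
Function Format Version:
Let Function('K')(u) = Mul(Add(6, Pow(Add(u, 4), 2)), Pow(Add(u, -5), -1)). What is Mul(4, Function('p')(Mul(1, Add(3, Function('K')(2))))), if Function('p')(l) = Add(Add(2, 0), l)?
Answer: -36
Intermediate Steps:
Function('K')(u) = Mul(Pow(Add(-5, u), -1), Add(6, Pow(Add(4, u), 2))) (Function('K')(u) = Mul(Add(6, Pow(Add(4, u), 2)), Pow(Add(-5, u), -1)) = Mul(Pow(Add(-5, u), -1), Add(6, Pow(Add(4, u), 2))))
Function('p')(l) = Add(2, l)
Mul(4, Function('p')(Mul(1, Add(3, Function('K')(2))))) = Mul(4, Add(2, Mul(1, Add(3, Mul(Pow(Add(-5, 2), -1), Add(6, Pow(Add(4, 2), 2))))))) = Mul(4, Add(2, Mul(1, Add(3, Mul(Pow(-3, -1), Add(6, Pow(6, 2))))))) = Mul(4, Add(2, Mul(1, Add(3, Mul(Rational(-1, 3), Add(6, 36)))))) = Mul(4, Add(2, Mul(1, Add(3, Mul(Rational(-1, 3), 42))))) = Mul(4, Add(2, Mul(1, Add(3, -14)))) = Mul(4, Add(2, Mul(1, -11))) = Mul(4, Add(2, -11)) = Mul(4, -9) = -36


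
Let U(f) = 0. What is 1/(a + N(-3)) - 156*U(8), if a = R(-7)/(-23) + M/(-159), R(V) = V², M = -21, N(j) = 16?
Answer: 1219/17068 ≈ 0.071420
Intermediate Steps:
a = -2436/1219 (a = (-7)²/(-23) - 21/(-159) = 49*(-1/23) - 21*(-1/159) = -49/23 + 7/53 = -2436/1219 ≈ -1.9984)
1/(a + N(-3)) - 156*U(8) = 1/(-2436/1219 + 16) - 156*0 = 1/(17068/1219) + 0 = 1219/17068 + 0 = 1219/17068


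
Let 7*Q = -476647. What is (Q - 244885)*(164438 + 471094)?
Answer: -1392350197944/7 ≈ -1.9891e+11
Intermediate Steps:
Q = -476647/7 (Q = (⅐)*(-476647) = -476647/7 ≈ -68092.)
(Q - 244885)*(164438 + 471094) = (-476647/7 - 244885)*(164438 + 471094) = -2190842/7*635532 = -1392350197944/7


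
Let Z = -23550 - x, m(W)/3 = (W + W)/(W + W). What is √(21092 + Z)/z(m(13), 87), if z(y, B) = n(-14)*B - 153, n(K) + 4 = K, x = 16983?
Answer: -I*√19441/1719 ≈ -0.081112*I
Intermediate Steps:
n(K) = -4 + K
m(W) = 3 (m(W) = 3*((W + W)/(W + W)) = 3*((2*W)/((2*W))) = 3*((2*W)*(1/(2*W))) = 3*1 = 3)
Z = -40533 (Z = -23550 - 1*16983 = -23550 - 16983 = -40533)
z(y, B) = -153 - 18*B (z(y, B) = (-4 - 14)*B - 153 = -18*B - 153 = -153 - 18*B)
√(21092 + Z)/z(m(13), 87) = √(21092 - 40533)/(-153 - 18*87) = √(-19441)/(-153 - 1566) = (I*√19441)/(-1719) = (I*√19441)*(-1/1719) = -I*√19441/1719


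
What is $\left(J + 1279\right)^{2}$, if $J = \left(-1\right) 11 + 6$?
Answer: $1623076$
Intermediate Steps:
$J = -5$ ($J = -11 + 6 = -5$)
$\left(J + 1279\right)^{2} = \left(-5 + 1279\right)^{2} = 1274^{2} = 1623076$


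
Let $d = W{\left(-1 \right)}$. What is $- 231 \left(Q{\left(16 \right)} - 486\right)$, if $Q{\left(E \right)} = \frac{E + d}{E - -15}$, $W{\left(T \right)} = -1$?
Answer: $\frac{3476781}{31} \approx 1.1215 \cdot 10^{5}$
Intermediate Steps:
$d = -1$
$Q{\left(E \right)} = \frac{-1 + E}{15 + E}$ ($Q{\left(E \right)} = \frac{E - 1}{E - -15} = \frac{-1 + E}{E + 15} = \frac{-1 + E}{15 + E}$)
$- 231 \left(Q{\left(16 \right)} - 486\right) = - 231 \left(\frac{-1 + 16}{15 + 16} - 486\right) = - 231 \left(\frac{1}{31} \cdot 15 - 486\right) = - 231 \left(\frac{15}{31} - 486\right) = \left(-231\right) \left(- \frac{15051}{31}\right) = \frac{3476781}{31}$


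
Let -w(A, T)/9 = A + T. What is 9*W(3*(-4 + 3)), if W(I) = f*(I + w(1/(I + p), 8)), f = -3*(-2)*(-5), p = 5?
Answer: 21465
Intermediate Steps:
w(A, T) = -9*A - 9*T (w(A, T) = -9*(A + T) = -9*A - 9*T)
f = -30 (f = 6*(-5) = -30)
W(I) = 2160 - 30*I + 270/(5 + I) (W(I) = -30*(I + (-9/(I + 5) - 9*8)) = -30*(I + (-9/(5 + I) - 72)) = -30*(I + (-72 - 9/(5 + I))) = -30*(-72 + I - 9/(5 + I)) = 2160 - 30*I + 270/(5 + I))
9*W(3*(-4 + 3)) = 9*(30*(9 + (5 + 3*(-4 + 3))*(72 - 3*(-4 + 3)))/(5 + 3*(-4 + 3))) = 9*(30*(9 + (5 + 3*(-1))*(72 - 3*(-1)))/(5 + 3*(-1))) = 9*(30*(9 + (5 - 3)*(72 - 1*(-3)))/(5 - 3)) = 9*(30*(9 + 2*(72 + 3))/2) = 9*(30*(½)*(9 + 2*75)) = 9*(30*(½)*(9 + 150)) = 9*(30*(½)*159) = 9*2385 = 21465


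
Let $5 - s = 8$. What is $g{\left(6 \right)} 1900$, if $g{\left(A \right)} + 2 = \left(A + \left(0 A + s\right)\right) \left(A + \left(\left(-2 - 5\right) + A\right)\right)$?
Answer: $24700$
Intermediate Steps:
$s = -3$ ($s = 5 - 8 = -3$)
$g{\left(A \right)} = -2 + \left(-7 + 2 A\right) \left(-3 + A\right)$ ($g{\left(A \right)} = -2 + \left(A - \left(3 + 0 A\right)\right) \left(A + \left(\left(-2 - 5\right) + A\right)\right) = -2 + \left(A + \left(0 - 3\right)\right) \left(A + \left(-7 + A\right)\right) = -2 + \left(A - 3\right) \left(-7 + 2 A\right) = -2 + \left(-3 + A\right) \left(-7 + 2 A\right) = -2 + \left(-7 + 2 A\right) \left(-3 + A\right)$)
$g{\left(6 \right)} 1900 = \left(19 - 78 + 2 \cdot 6^{2}\right) 1900 = \left(19 - 78 + 2 \cdot 36\right) 1900 = \left(19 - 78 + 72\right) 1900 = 13 \cdot 1900 = 24700$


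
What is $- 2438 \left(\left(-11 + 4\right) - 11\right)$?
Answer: $43884$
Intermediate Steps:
$- 2438 \left(\left(-11 + 4\right) - 11\right) = - 2438 \left(-7 - 11\right) = \left(-2438\right) \left(-18\right) = 43884$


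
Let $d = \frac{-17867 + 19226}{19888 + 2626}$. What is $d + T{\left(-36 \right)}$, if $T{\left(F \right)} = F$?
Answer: $- \frac{809145}{22514} \approx -35.94$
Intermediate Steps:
$d = \frac{1359}{22514} \approx 0.060362$
$d + T{\left(-36 \right)} = \frac{1359}{22514} - 36 = - \frac{809145}{22514}$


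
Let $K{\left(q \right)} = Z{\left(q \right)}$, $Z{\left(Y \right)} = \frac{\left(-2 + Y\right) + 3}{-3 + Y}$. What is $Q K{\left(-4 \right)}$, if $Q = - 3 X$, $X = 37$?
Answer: $- \frac{333}{7} \approx -47.571$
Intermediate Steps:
$Z{\left(Y \right)} = \frac{1 + Y}{-3 + Y}$
$K{\left(q \right)} = \frac{1 + q}{-3 + q}$
$Q = -111$ ($Q = \left(-3\right) 37 = -111$)
$Q K{\left(-4 \right)} = - 111 \frac{1 - 4}{-3 - 4} = - 111 \frac{1}{-7} \left(-3\right) = - 111 \left(\left(- \frac{1}{7}\right) \left(-3\right)\right) = \left(-111\right) \frac{3}{7} = - \frac{333}{7}$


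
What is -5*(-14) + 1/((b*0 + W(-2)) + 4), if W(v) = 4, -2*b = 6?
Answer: 561/8 ≈ 70.125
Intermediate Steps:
b = -3 (b = -1/2*6 = -3)
-5*(-14) + 1/((b*0 + W(-2)) + 4) = -5*(-14) + 1/((-3*0 + 4) + 4) = 70 + 1/((0 + 4) + 4) = 70 + 1/(4 + 4) = 70 + 1/8 = 561/8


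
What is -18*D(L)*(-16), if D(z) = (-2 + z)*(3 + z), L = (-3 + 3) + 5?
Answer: 6912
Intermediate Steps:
L = 5 (L = 0 + 5 = 5)
-18*D(L)*(-16) = -18*(-6 + 5 + 5**2)*(-16) = -18*(-6 + 5 + 25)*(-16) = -18*24*(-16) = -432*(-16) = 6912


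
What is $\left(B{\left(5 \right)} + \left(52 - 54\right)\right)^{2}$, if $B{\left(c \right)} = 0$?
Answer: $4$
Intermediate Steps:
$\left(B{\left(5 \right)} + \left(52 - 54\right)\right)^{2} = \left(0 + \left(52 - 54\right)\right)^{2} = \left(0 - 2\right)^{2} = \left(-2\right)^{2} = 4$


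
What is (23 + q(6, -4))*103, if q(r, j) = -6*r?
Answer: -1339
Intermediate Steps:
(23 + q(6, -4))*103 = (23 - 6*6)*103 = (23 - 36)*103 = -13*103 = -1339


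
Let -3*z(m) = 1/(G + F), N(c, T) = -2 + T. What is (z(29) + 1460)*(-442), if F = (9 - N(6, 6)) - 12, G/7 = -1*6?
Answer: -94862482/147 ≈ -6.4532e+5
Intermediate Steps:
G = -42 (G = 7*(-1*6) = 7*(-6) = -42)
F = -7 (F = (9 - (-2 + 6)) - 12 = (9 - 1*4) - 12 = (9 - 4) - 12 = 5 - 12 = -7)
z(m) = 1/147 (z(m) = -1/(3*(-42 - 7)) = -1/3/(-49) = -1/3*(-1/49) = 1/147)
(z(29) + 1460)*(-442) = (1/147 + 1460)*(-442) = (214621/147)*(-442) = -94862482/147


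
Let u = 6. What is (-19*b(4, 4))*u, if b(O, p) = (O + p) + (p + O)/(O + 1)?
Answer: -5472/5 ≈ -1094.4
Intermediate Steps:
b(O, p) = O + p + (O + p)/(1 + O) (b(O, p) = (O + p) + (O + p)/(1 + O) = O + p + (O + p)/(1 + O))
(-19*b(4, 4))*u = -19*(4² + 2*4 + 2*4 + 4*4)/(1 + 4)*6 = -19*(16 + 8 + 8 + 16)/5*6 = -19*48/5*6 = -912/5*6 = -5472/5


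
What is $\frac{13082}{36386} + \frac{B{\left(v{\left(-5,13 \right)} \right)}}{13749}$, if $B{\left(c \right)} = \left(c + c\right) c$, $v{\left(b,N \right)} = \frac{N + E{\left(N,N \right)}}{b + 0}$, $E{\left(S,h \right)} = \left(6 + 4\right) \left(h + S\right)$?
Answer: $\frac{1653372473}{2084462975} \approx 0.79319$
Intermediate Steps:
$E{\left(S,h \right)} = 10 S + 10 h$ ($E{\left(S,h \right)} = 10 \left(S + h\right) = 10 S + 10 h$)
$v{\left(b,N \right)} = \frac{21 N}{b}$ ($v{\left(b,N \right)} = \frac{N + \left(10 N + 10 N\right)}{b + 0} = \frac{N + 20 N}{b} = \frac{21 N}{b}$)
$B{\left(c \right)} = 2 c^{2}$ ($B{\left(c \right)} = 2 c c = 2 c^{2}$)
$\frac{13082}{36386} + \frac{B{\left(v{\left(-5,13 \right)} \right)}}{13749} = \frac{13082}{36386} + \frac{2 \left(21 \cdot 13 \frac{1}{-5}\right)^{2}}{13749} = 13082 \cdot \frac{1}{36386} + 2 \left(21 \cdot 13 \left(- \frac{1}{5}\right)\right)^{2} \cdot \frac{1}{13749} = \frac{6541}{18193} + 2 \left(- \frac{273}{5}\right)^{2} \cdot \frac{1}{13749} = \frac{6541}{18193} + 2 \cdot \frac{74529}{25} \cdot \frac{1}{13749} = \frac{6541}{18193} + \frac{149058}{25} \cdot \frac{1}{13749} = \frac{6541}{18193} + \frac{49686}{114575} = \frac{1653372473}{2084462975}$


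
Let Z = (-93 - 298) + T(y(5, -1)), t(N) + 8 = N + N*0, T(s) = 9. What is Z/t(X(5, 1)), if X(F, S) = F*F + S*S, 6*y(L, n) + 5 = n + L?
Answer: -191/9 ≈ -21.222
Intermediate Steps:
y(L, n) = -5/6 + L/6 + n/6 (y(L, n) = -5/6 + (n + L)/6 = -5/6 + (L + n)/6 = -5/6 + (L/6 + n/6) = -5/6 + L/6 + n/6)
X(F, S) = F**2 + S**2
t(N) = -8 + N (t(N) = -8 + (N + N*0) = -8 + (N + 0) = -8 + N)
Z = -382 (Z = (-93 - 298) + 9 = -391 + 9 = -382)
Z/t(X(5, 1)) = -382/(-8 + (5**2 + 1**2)) = -382/(-8 + (25 + 1)) = -382/(-8 + 26) = -382/18 = -382*1/18 = -191/9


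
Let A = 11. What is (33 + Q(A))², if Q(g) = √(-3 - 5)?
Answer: 1081 + 132*I*√2 ≈ 1081.0 + 186.68*I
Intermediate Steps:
Q(g) = 2*I*√2 (Q(g) = √(-8) = 2*I*√2)
(33 + Q(A))² = (33 + 2*I*√2)²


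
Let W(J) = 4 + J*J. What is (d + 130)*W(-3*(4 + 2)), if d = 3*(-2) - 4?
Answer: 39360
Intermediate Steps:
W(J) = 4 + J**2
d = -10 (d = -6 - 4 = -10)
(d + 130)*W(-3*(4 + 2)) = (-10 + 130)*(4 + (-3*(4 + 2))**2) = 120*(4 + (-3*6)**2) = 120*(4 + (-18)**2) = 120*(4 + 324) = 120*328 = 39360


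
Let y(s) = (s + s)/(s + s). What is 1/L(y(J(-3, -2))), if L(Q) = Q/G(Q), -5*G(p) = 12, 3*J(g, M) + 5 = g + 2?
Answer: -12/5 ≈ -2.4000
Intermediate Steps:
J(g, M) = -1 + g/3 (J(g, M) = -5/3 + (g + 2)/3 = -5/3 + (2 + g)/3 = -5/3 + (⅔ + g/3) = -1 + g/3)
G(p) = -12/5 (G(p) = -⅕*12 = -12/5)
y(s) = 1 (y(s) = (2*s)/((2*s)) = (2*s)*(1/(2*s)) = 1)
L(Q) = -5*Q/12 (L(Q) = Q/(-12/5) = Q*(-5/12) = -5*Q/12)
1/L(y(J(-3, -2))) = 1/(-5/12*1) = 1/(-5/12) = -12/5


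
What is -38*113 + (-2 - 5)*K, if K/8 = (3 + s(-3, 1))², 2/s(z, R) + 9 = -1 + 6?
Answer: -4644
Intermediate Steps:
s(z, R) = -½ (s(z, R) = 2/(-9 + (-1 + 6)) = 2/(-9 + 5) = 2/(-4) = 2*(-¼) = -½)
K = 50 (K = 8*(3 - ½)² = 8*(5/2)² = 8*(25/4) = 50)
-38*113 + (-2 - 5)*K = -38*113 + (-2 - 5)*50 = -4294 - 7*50 = -4294 - 350 = -4644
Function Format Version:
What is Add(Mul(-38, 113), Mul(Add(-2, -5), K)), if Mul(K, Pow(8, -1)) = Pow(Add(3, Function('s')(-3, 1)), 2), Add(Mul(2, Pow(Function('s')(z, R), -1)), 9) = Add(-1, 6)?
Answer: -4644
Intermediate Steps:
Function('s')(z, R) = Rational(-1, 2) (Function('s')(z, R) = Mul(2, Pow(Add(-9, Add(-1, 6)), -1)) = Mul(2, Pow(Add(-9, 5), -1)) = Mul(2, Pow(-4, -1)) = Mul(2, Rational(-1, 4)) = Rational(-1, 2))
K = 50 (K = Mul(8, Pow(Add(3, Rational(-1, 2)), 2)) = Mul(8, Pow(Rational(5, 2), 2)) = Mul(8, Rational(25, 4)) = 50)
Add(Mul(-38, 113), Mul(Add(-2, -5), K)) = Add(Mul(-38, 113), Mul(Add(-2, -5), 50)) = Add(-4294, Mul(-7, 50)) = Add(-4294, -350) = -4644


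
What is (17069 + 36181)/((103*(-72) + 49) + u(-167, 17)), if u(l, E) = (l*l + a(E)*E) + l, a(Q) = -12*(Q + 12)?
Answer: 17750/4813 ≈ 3.6879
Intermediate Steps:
a(Q) = -144 - 12*Q (a(Q) = -12*(12 + Q) = -144 - 12*Q)
u(l, E) = l + l**2 + E*(-144 - 12*E) (u(l, E) = (l*l + (-144 - 12*E)*E) + l = (l**2 + E*(-144 - 12*E)) + l = l + l**2 + E*(-144 - 12*E))
(17069 + 36181)/((103*(-72) + 49) + u(-167, 17)) = (17069 + 36181)/((103*(-72) + 49) + (-167 + (-167)**2 - 12*17*(12 + 17))) = 53250/((-7416 + 49) + (-167 + 27889 - 12*17*29)) = 53250/(-7367 + (-167 + 27889 - 5916)) = 53250/(-7367 + 21806) = 53250/14439 = 53250*(1/14439) = 17750/4813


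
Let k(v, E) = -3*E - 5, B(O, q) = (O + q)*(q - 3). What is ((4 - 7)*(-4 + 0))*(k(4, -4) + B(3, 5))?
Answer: 276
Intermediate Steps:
B(O, q) = (-3 + q)*(O + q) (B(O, q) = (O + q)*(-3 + q) = (-3 + q)*(O + q))
k(v, E) = -5 - 3*E
((4 - 7)*(-4 + 0))*(k(4, -4) + B(3, 5)) = ((4 - 7)*(-4 + 0))*((-5 - 3*(-4)) + (5**2 - 3*3 - 3*5 + 3*5)) = (-3*(-4))*((-5 + 12) + (25 - 9 - 15 + 15)) = 12*(7 + 16) = 12*23 = 276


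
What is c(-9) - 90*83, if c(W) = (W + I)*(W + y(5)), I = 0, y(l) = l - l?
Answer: -7389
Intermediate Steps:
y(l) = 0
c(W) = W**2 (c(W) = (W + 0)*(W + 0) = W*W = W**2)
c(-9) - 90*83 = (-9)**2 - 90*83 = 81 - 7470 = -7389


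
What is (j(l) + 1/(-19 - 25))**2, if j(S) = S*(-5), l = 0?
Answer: 1/1936 ≈ 0.00051653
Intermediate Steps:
j(S) = -5*S
(j(l) + 1/(-19 - 25))**2 = (-5*0 + 1/(-19 - 25))**2 = (0 + 1/(-44))**2 = (0 - 1/44)**2 = (-1/44)**2 = 1/1936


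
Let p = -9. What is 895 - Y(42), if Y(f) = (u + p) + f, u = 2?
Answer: 860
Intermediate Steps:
Y(f) = -7 + f (Y(f) = (2 - 9) + f = -7 + f)
895 - Y(42) = 895 - (-7 + 42) = 895 - 1*35 = 895 - 35 = 860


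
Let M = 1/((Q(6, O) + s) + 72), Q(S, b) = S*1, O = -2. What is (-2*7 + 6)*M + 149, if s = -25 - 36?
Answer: 2525/17 ≈ 148.53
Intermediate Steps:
Q(S, b) = S
s = -61
M = 1/17 (M = 1/((6 - 61) + 72) = 1/(-55 + 72) = 1/17 ≈ 0.058824)
(-2*7 + 6)*M + 149 = (-2*7 + 6)*(1/17) + 149 = (-14 + 6)*(1/17) + 149 = -8*1/17 + 149 = -8/17 + 149 = 2525/17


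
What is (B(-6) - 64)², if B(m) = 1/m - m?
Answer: 121801/36 ≈ 3383.4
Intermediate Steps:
(B(-6) - 64)² = ((1/(-6) - 1*(-6)) - 64)² = ((-⅙ + 6) - 64)² = (35/6 - 64)² = (-349/6)² = 121801/36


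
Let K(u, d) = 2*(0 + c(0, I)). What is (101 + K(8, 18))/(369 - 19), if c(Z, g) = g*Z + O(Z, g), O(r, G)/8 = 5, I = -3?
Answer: 181/350 ≈ 0.51714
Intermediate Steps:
O(r, G) = 40 (O(r, G) = 8*5 = 40)
c(Z, g) = 40 + Z*g (c(Z, g) = g*Z + 40 = Z*g + 40 = 40 + Z*g)
K(u, d) = 80 (K(u, d) = 2*(0 + (40 + 0*(-3))) = 2*(0 + (40 + 0)) = 2*(0 + 40) = 2*40 = 80)
(101 + K(8, 18))/(369 - 19) = (101 + 80)/(369 - 19) = 181/350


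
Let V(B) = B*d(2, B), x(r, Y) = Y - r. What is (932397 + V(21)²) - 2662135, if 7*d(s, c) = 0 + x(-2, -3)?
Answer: -1729729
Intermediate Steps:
d(s, c) = -⅐ (d(s, c) = (0 + (-3 - 1*(-2)))/7 = (0 + (-3 + 2))/7 = (0 - 1)/7 = (⅐)*(-1) = -⅐)
V(B) = -B/7 (V(B) = B*(-⅐) = -B/7)
(932397 + V(21)²) - 2662135 = (932397 + (-⅐*21)²) - 2662135 = (932397 + (-3)²) - 2662135 = (932397 + 9) - 2662135 = 932406 - 2662135 = -1729729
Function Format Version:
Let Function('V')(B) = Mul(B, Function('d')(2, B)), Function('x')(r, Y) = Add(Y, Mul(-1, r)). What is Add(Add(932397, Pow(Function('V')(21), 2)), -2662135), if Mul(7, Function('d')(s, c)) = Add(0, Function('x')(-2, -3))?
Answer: -1729729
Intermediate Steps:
Function('d')(s, c) = Rational(-1, 7) (Function('d')(s, c) = Mul(Rational(1, 7), Add(0, Add(-3, Mul(-1, -2)))) = Mul(Rational(1, 7), Add(0, Add(-3, 2))) = Mul(Rational(1, 7), Add(0, -1)) = Mul(Rational(1, 7), -1) = Rational(-1, 7))
Function('V')(B) = Mul(Rational(-1, 7), B) (Function('V')(B) = Mul(B, Rational(-1, 7)) = Mul(Rational(-1, 7), B))
Add(Add(932397, Pow(Function('V')(21), 2)), -2662135) = Add(Add(932397, Pow(Mul(Rational(-1, 7), 21), 2)), -2662135) = Add(Add(932397, Pow(-3, 2)), -2662135) = Add(Add(932397, 9), -2662135) = Add(932406, -2662135) = -1729729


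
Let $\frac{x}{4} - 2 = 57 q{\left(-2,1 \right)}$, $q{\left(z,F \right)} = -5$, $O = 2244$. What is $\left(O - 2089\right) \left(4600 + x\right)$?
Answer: $537540$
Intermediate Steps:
$x = -1132$ ($x = 8 + 4 \cdot 57 \left(-5\right) = 8 + 4 \left(-285\right) = 8 - 1140 = -1132$)
$\left(O - 2089\right) \left(4600 + x\right) = \left(2244 - 2089\right) \left(4600 - 1132\right) = 155 \cdot 3468 = 537540$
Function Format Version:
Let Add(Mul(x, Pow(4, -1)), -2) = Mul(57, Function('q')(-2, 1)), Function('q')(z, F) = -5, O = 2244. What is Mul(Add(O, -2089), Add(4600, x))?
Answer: 537540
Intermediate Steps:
x = -1132 (x = Add(8, Mul(4, Mul(57, -5))) = Add(8, Mul(4, -285)) = Add(8, -1140) = -1132)
Mul(Add(O, -2089), Add(4600, x)) = Mul(Add(2244, -2089), Add(4600, -1132)) = Mul(155, 3468) = 537540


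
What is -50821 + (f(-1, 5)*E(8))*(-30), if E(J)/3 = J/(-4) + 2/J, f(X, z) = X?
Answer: -101957/2 ≈ -50979.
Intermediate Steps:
E(J) = 6/J - 3*J/4 (E(J) = 3*(J/(-4) + 2/J) = 3*(J*(-1/4) + 2/J) = 3*(-J/4 + 2/J) = 3*(2/J - J/4) = 6/J - 3*J/4)
-50821 + (f(-1, 5)*E(8))*(-30) = -50821 - (6/8 - 3/4*8)*(-30) = -50821 - (6*(1/8) - 6)*(-30) = -50821 - (3/4 - 6)*(-30) = -50821 - 1*(-21/4)*(-30) = -50821 + (21/4)*(-30) = -50821 - 315/2 = -101957/2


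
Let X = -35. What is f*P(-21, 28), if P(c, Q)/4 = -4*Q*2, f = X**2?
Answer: -1097600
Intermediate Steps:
f = 1225 (f = (-35)**2 = 1225)
P(c, Q) = -32*Q (P(c, Q) = 4*(-4*Q*2) = 4*(-8*Q) = -32*Q)
f*P(-21, 28) = 1225*(-32*28) = 1225*(-896) = -1097600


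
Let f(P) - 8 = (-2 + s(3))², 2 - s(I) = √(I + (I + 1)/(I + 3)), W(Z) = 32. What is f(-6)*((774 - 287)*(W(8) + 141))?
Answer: 2948785/3 ≈ 9.8293e+5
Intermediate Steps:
s(I) = 2 - √(I + (1 + I)/(3 + I)) (s(I) = 2 - √(I + (I + 1)/(I + 3)) = 2 - √(I + (1 + I)/(3 + I)))
f(P) = 35/3 (f(P) = 8 + (-2 + (2 - √((1 + 3 + 3*(3 + 3))/(3 + 3))))² = 8 + (-2 + (2 - √((1 + 3 + 3*6)/6)))² = 8 + (-2 + (2 - √((1 + 3 + 18)/6)))² = 8 + (-2 + (2 - √((⅙)*22)))² = 8 + (-2 + (2 - √(11/3)))² = 8 + (-2 + (2 - √33/3))² = 8 + (-√33/3)² = 8 + 11/3 = 35/3)
f(-6)*((774 - 287)*(W(8) + 141)) = 35*((774 - 287)*(32 + 141))/3 = 35*(487*173)/3 = (35/3)*84251 = 2948785/3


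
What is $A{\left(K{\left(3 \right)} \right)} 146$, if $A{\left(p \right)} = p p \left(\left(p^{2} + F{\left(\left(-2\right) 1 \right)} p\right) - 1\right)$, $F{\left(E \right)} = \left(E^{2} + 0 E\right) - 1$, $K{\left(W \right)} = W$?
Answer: $22338$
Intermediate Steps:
$F{\left(E \right)} = -1 + E^{2}$ ($F{\left(E \right)} = \left(E^{2} + 0\right) - 1 = E^{2} - 1 = -1 + E^{2}$)
$A{\left(p \right)} = p^{2} \left(-1 + p^{2} + 3 p\right)$ ($A{\left(p \right)} = p p \left(\left(p^{2} + \left(-1 + \left(\left(-2\right) 1\right)^{2}\right) p\right) - 1\right) = p^{2} \left(\left(p^{2} + \left(-1 + \left(-2\right)^{2}\right) p\right) - 1\right) = p^{2} \left(\left(p^{2} + \left(-1 + 4\right) p\right) - 1\right) = p^{2} \left(\left(p^{2} + 3 p\right) - 1\right) = p^{2} \left(-1 + p^{2} + 3 p\right)$)
$A{\left(K{\left(3 \right)} \right)} 146 = 3^{2} \left(-1 + 3^{2} + 3 \cdot 3\right) 146 = 9 \left(-1 + 9 + 9\right) 146 = 9 \cdot 17 \cdot 146 = 153 \cdot 146 = 22338$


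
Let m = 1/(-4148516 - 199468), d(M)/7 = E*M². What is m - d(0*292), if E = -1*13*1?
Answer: -1/4347984 ≈ -2.2999e-7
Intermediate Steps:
E = -13 (E = -13*1 = -13)
d(M) = -91*M² (d(M) = 7*(-13*M²) = -91*M²)
m = -1/4347984 (m = 1/(-4347984) = -1/4347984 ≈ -2.2999e-7)
m - d(0*292) = -1/4347984 - (-91)*(0*292)² = -1/4347984 - (-91)*0² = -1/4347984 - (-91)*0 = -1/4347984 - 1*0 = -1/4347984 + 0 = -1/4347984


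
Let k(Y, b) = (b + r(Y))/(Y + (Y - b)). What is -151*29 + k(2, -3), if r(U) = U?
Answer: -30654/7 ≈ -4379.1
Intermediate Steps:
k(Y, b) = (Y + b)/(-b + 2*Y) (k(Y, b) = (b + Y)/(Y + (Y - b)) = (Y + b)/(-b + 2*Y))
-151*29 + k(2, -3) = -151*29 + (2 - 3)/(-1*(-3) + 2*2) = -4379 - 1/(3 + 4) = -4379 - 1/7 = -4379 + (⅐)*(-1) = -4379 - ⅐ = -30654/7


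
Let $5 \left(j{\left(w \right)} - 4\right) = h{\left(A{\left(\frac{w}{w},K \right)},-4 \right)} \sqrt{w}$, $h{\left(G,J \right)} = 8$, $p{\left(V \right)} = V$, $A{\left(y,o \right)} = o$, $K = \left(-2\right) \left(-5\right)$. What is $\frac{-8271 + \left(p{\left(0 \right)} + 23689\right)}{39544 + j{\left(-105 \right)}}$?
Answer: $\frac{381094415}{977527858} - \frac{7709 i \sqrt{105}}{488763929} \approx 0.38986 - 0.00016162 i$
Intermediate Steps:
$K = 10$
$j{\left(w \right)} = 4 + \frac{8 \sqrt{w}}{5}$
$\frac{-8271 + \left(p{\left(0 \right)} + 23689\right)}{39544 + j{\left(-105 \right)}} = \frac{-8271 + \left(0 + 23689\right)}{39544 + \left(4 + \frac{8 \sqrt{-105}}{5}\right)} = \frac{-8271 + 23689}{39544 + \left(4 + \frac{8 i \sqrt{105}}{5}\right)} = \frac{15418}{39544 + \left(4 + \frac{8 i \sqrt{105}}{5}\right)} = \frac{15418}{39548 + \frac{8 i \sqrt{105}}{5}}$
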